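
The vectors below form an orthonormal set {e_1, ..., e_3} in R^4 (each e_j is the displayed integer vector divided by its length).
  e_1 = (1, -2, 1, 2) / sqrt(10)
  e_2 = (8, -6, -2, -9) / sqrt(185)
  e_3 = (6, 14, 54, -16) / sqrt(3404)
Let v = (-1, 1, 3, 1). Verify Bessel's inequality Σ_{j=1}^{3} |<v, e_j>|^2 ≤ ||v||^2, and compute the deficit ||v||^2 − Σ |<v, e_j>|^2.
Σ |<v, e_j>|^2 = 274/23; ||v||^2 = 12; deficit = 2/23

Write each e_j = u_j / sqrt(<u_j, u_j>) where u_j is the displayed integer vector. Then <v, e_j> = <v, u_j> / sqrt(<u_j, u_j>), so |<v, e_j>|^2 = <v, u_j>^2 / <u_j, u_j>.
Coefficients: <v, e_1> = 2/sqrt(10), <v, e_2> = -29/sqrt(185), <v, e_3> = 154/sqrt(3404).
Square and sum: Σ |<v, e_j>|^2 = 274/23.
Compute ||v||^2 = v·v = 12.
Deficit = 12 − 274/23 = 2/23 ≥ 0, confirming Bessel's inequality. (The deficit equals ||v − Σ <v,e_j> e_j||^2, the squared distance from v to span{e_j}.)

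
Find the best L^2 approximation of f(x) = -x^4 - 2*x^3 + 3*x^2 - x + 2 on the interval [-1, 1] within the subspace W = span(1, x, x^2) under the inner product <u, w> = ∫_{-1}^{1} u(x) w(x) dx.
g(x) = 15*x^2/7 - 11*x/5 + 73/35

The best approximation g ∈ W is the orthogonal projection of f onto W. Writing g = a_0 + a_1 x + a_2 x^2, the coefficients solve the normal equations G · a = b where
  G_{ij} = <φ_i, φ_j> and b_i = <f, φ_i>, with φ_0 = 1, φ_1 = x, φ_2 = x^2.
G =
  [2, 0, 2/3]
  [0, 2/3, 0]
  [2/3, 0, 2/5],
b = (28/5, -22/15, 236/105).
Solving gives a_0 = 73/35, a_1 = -11/5, a_2 = 15/7, so
  g(x) = 15*x^2/7 - 11*x/5 + 73/35.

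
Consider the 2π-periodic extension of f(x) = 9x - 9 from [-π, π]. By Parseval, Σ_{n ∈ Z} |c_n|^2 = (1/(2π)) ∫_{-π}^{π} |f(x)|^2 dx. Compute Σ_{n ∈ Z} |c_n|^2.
Σ |c_n|^2 = 27π^2 + 81

Expand and integrate term by term over [-π, π]:
  ∫ (9x)^2 dx = 81·(2π^3/3); ∫ 2·9·(-9)·x dx = 0 (odd integrand); ∫ (-9)^2 dx = 81·2π.
So (1/(2π)) ∫_{-π}^{π} (9x - 9)^2 dx = 81π^2/3 + 81 = 27π^2 + 81.
Parseval ⇒ Σ |c_n|^2 = 27π^2 + 81.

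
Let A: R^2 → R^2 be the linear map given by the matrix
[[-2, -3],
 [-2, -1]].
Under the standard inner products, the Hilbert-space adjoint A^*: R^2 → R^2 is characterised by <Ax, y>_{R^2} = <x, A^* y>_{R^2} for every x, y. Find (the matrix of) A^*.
A^* = A^T =
[[-2, -2],
 [-3, -1]]

For real matrices with standard dot products, the defining identity <Ax, y> = <x, A^* y> gives (Ax)^T y = x^T (A^*) y, i.e. x^T A^T y = x^T (A^*) y. Since this holds for all x, y, we must have A^* = A^T. Therefore
A^* =
[[-2, -2],
 [-3, -1]].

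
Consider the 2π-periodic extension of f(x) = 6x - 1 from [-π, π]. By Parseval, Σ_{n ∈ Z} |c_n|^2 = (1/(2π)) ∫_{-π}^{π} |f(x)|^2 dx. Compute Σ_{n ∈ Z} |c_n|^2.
Σ |c_n|^2 = 12π^2 + 1

Expand and integrate term by term over [-π, π]:
  ∫ (6x)^2 dx = 36·(2π^3/3); ∫ 2·6·(-1)·x dx = 0 (odd integrand); ∫ (-1)^2 dx = 1·2π.
So (1/(2π)) ∫_{-π}^{π} (6x - 1)^2 dx = 36π^2/3 + 1 = 12π^2 + 1.
Parseval ⇒ Σ |c_n|^2 = 12π^2 + 1.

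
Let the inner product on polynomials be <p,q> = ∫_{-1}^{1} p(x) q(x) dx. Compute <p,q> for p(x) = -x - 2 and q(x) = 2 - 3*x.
<p,q> = -6

Expand the product: p(x)·q(x) = 3*x^2 + 4*x - 4.
∫_{-1}^{1} of each monomial x^k gives [2/(k+1) if k even, 0 if k odd]. Integrating term-by-term (or equivalently evaluating the antiderivative F(x) = x^3 + 2*x^2 - 4*x at the endpoints):
  F(1) − F(−1) = -1 − (5) = -6.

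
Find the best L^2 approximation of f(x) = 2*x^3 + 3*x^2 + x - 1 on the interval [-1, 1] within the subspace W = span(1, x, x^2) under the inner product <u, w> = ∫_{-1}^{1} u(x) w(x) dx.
g(x) = 3*x^2 + 11*x/5 - 1

The best approximation g ∈ W is the orthogonal projection of f onto W. Writing g = a_0 + a_1 x + a_2 x^2, the coefficients solve the normal equations G · a = b where
  G_{ij} = <φ_i, φ_j> and b_i = <f, φ_i>, with φ_0 = 1, φ_1 = x, φ_2 = x^2.
G =
  [2, 0, 2/3]
  [0, 2/3, 0]
  [2/3, 0, 2/5],
b = (0, 22/15, 8/15).
Solving gives a_0 = -1, a_1 = 11/5, a_2 = 3, so
  g(x) = 3*x^2 + 11*x/5 - 1.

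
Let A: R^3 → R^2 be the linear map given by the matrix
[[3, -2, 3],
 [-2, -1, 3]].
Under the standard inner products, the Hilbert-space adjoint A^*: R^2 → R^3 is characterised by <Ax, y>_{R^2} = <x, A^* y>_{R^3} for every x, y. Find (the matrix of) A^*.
A^* = A^T =
[[3, -2],
 [-2, -1],
 [3, 3]]

For real matrices with standard dot products, the defining identity <Ax, y> = <x, A^* y> gives (Ax)^T y = x^T (A^*) y, i.e. x^T A^T y = x^T (A^*) y. Since this holds for all x, y, we must have A^* = A^T. Therefore
A^* =
[[3, -2],
 [-2, -1],
 [3, 3]].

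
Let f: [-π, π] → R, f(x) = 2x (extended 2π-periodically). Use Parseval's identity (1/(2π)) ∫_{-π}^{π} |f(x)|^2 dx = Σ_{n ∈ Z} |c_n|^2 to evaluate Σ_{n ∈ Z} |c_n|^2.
Σ |c_n|^2 = 4π^2/3

Expand and integrate term by term over [-π, π]:
  ∫ (2x)^2 dx = 4·(2π^3/3); ∫ 2·2·(0)·x dx = 0 (odd integrand); ∫ 0^2 dx = 0·2π.
So (1/(2π)) ∫_{-π}^{π} (2x)^2 dx = 4π^2/3 + 0 = 4π^2/3.
Parseval ⇒ Σ |c_n|^2 = 4π^2/3.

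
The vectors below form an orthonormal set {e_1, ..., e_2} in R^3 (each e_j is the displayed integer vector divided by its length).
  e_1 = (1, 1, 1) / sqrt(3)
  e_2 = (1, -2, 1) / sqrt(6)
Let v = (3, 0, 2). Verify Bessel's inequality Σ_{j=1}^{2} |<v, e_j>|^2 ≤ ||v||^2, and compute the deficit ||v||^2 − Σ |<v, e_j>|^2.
Σ |<v, e_j>|^2 = 25/2; ||v||^2 = 13; deficit = 1/2

Write each e_j = u_j / sqrt(<u_j, u_j>) where u_j is the displayed integer vector. Then <v, e_j> = <v, u_j> / sqrt(<u_j, u_j>), so |<v, e_j>|^2 = <v, u_j>^2 / <u_j, u_j>.
Coefficients: <v, e_1> = 5/sqrt(3), <v, e_2> = 5/sqrt(6).
Square and sum: Σ |<v, e_j>|^2 = 25/2.
Compute ||v||^2 = v·v = 13.
Deficit = 13 − 25/2 = 1/2 ≥ 0, confirming Bessel's inequality. (The deficit equals ||v − Σ <v,e_j> e_j||^2, the squared distance from v to span{e_j}.)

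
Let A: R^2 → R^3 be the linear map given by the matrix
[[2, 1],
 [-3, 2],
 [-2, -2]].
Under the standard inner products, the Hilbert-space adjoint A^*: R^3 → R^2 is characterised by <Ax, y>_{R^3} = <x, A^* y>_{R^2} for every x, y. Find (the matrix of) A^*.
A^* = A^T =
[[2, -3, -2],
 [1, 2, -2]]

For real matrices with standard dot products, the defining identity <Ax, y> = <x, A^* y> gives (Ax)^T y = x^T (A^*) y, i.e. x^T A^T y = x^T (A^*) y. Since this holds for all x, y, we must have A^* = A^T. Therefore
A^* =
[[2, -3, -2],
 [1, 2, -2]].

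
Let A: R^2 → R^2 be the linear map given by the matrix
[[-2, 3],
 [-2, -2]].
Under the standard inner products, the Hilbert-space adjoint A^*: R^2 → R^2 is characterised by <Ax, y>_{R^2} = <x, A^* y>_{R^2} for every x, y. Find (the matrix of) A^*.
A^* = A^T =
[[-2, -2],
 [3, -2]]

For real matrices with standard dot products, the defining identity <Ax, y> = <x, A^* y> gives (Ax)^T y = x^T (A^*) y, i.e. x^T A^T y = x^T (A^*) y. Since this holds for all x, y, we must have A^* = A^T. Therefore
A^* =
[[-2, -2],
 [3, -2]].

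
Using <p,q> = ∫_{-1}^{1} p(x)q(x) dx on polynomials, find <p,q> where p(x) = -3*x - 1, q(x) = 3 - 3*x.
<p,q> = 0

Expand the product: p(x)·q(x) = 9*x^2 - 6*x - 3.
∫_{-1}^{1} of each monomial x^k gives [2/(k+1) if k even, 0 if k odd]. Integrating term-by-term (or equivalently evaluating the antiderivative F(x) = 3*x^3 - 3*x^2 - 3*x at the endpoints):
  F(1) − F(−1) = -3 − (-3) = 0.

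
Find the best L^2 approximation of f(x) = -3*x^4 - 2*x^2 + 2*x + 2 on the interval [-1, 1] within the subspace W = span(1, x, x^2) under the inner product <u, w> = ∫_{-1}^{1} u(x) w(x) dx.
g(x) = -32*x^2/7 + 2*x + 79/35

The best approximation g ∈ W is the orthogonal projection of f onto W. Writing g = a_0 + a_1 x + a_2 x^2, the coefficients solve the normal equations G · a = b where
  G_{ij} = <φ_i, φ_j> and b_i = <f, φ_i>, with φ_0 = 1, φ_1 = x, φ_2 = x^2.
G =
  [2, 0, 2/3]
  [0, 2/3, 0]
  [2/3, 0, 2/5],
b = (22/15, 4/3, -34/105).
Solving gives a_0 = 79/35, a_1 = 2, a_2 = -32/7, so
  g(x) = -32*x^2/7 + 2*x + 79/35.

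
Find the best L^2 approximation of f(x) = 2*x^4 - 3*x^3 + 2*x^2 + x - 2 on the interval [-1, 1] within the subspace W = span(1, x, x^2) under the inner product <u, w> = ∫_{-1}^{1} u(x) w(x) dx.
g(x) = 26*x^2/7 - 4*x/5 - 76/35

The best approximation g ∈ W is the orthogonal projection of f onto W. Writing g = a_0 + a_1 x + a_2 x^2, the coefficients solve the normal equations G · a = b where
  G_{ij} = <φ_i, φ_j> and b_i = <f, φ_i>, with φ_0 = 1, φ_1 = x, φ_2 = x^2.
G =
  [2, 0, 2/3]
  [0, 2/3, 0]
  [2/3, 0, 2/5],
b = (-28/15, -8/15, 4/105).
Solving gives a_0 = -76/35, a_1 = -4/5, a_2 = 26/7, so
  g(x) = 26*x^2/7 - 4*x/5 - 76/35.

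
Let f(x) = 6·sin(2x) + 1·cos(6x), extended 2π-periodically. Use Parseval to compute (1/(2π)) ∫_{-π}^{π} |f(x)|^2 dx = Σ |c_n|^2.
Σ |c_n|^2 = 37/2

Expand |f|^2 and use orthogonality of {sin(nx), cos(mx)} on [-π, π]:
  ∫_{-π}^{π} sin(nx)^2 dx = π, ∫ cos(mx)^2 dx = π, and cross terms integrate to 0.
So ∫_{-π}^{π} f(x)^2 dx = 6^2 · π + 1^2 · π = (36 + 1)π.
Divide by 2π: (36 + 1)/2 = 37/2.
By Parseval, this equals Σ |c_n|^2.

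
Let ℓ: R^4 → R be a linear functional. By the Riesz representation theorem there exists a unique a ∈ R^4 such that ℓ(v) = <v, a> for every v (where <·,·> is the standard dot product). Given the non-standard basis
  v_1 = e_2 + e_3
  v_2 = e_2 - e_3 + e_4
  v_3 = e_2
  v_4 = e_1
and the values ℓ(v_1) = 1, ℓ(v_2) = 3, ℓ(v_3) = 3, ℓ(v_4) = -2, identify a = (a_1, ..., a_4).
a = (-2, 3, -2, -2)

Write a = (a_1, ..., a_4) in the standard basis. For each basis vector v_i, ℓ(v_i) = <v_i, a> is a linear equation in the a_j's. Collect the n equations into a matrix system V a = ℓ, where row i of V is v_i (expressed in the standard basis). Since V is invertible (lower-triangular with 1s on the diagonal, up to permutation), solve by back-substitution:
  V =
[[0, 1, 1, 0],
 [0, 1, -1, 1],
 [0, 1, 0, 0],
 [1, 0, 0, 0]]
  V a = (1, 3, 3, -2)
Solving gives a = (-2, 3, -2, -2).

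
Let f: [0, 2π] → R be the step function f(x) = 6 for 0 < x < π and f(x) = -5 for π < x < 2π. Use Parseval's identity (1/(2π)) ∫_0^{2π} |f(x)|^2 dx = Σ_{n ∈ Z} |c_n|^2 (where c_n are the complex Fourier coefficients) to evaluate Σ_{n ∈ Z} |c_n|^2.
Σ |c_n|^2 = 61/2

Parseval equates the L^2 energy of f (normalised by 1/(2π)) with the ℓ^2 sum of its Fourier coefficients: (1/(2π)) ∫_0^{2π} |f|^2 = Σ |c_n|^2.
Compute the left side: (1/(2π)) [∫_0^π 6^2 dx + ∫_π^{2π} (-5)^2 dx] = (1/(2π)) · (36π + 25π) = (36 + 25)/2 = 61/2.
So Σ_{n ∈ Z} |c_n|^2 = 61/2.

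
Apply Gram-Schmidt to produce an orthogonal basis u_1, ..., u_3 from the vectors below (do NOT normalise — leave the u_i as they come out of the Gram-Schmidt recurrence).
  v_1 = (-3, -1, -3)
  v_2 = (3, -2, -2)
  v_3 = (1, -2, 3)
Orthogonal basis:
  u_1 = (-3, -1, -3)
  u_2 = (54/19, -39/19, -41/19)
  u_3 = (-106/161, -795/322, 477/322)

Apply the Gram-Schmidt recurrence
  u_1 = v_1
  u_i = v_i − Σ_{j<i} ((v_i · u_j) / (u_j · u_j)) · u_j.

Step by step this gives:
  u_1 = (-3, -1, -3)
  u_2 = (54/19, -39/19, -41/19)
  u_3 = (-106/161, -795/322, 477/322)

Orthogonality check:
  u_2 · u_1 = 0 (should be 0)
  u_3 · u_1 = 0 (should be 0)
  u_3 · u_2 = 0 (should be 0)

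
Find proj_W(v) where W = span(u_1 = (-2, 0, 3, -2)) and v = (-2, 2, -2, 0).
proj_W(v) = (4/17, 0, -6/17, 4/17)

Set up U = [u_1 | ... | u_1] ∈ R^(4×1). The projector onto W = col(U) is P = U (U^T U)^(-1) U^T.
Compute U^T U =
  [17],
and U^T v = (-2).
Solve U^T U · c = U^T v for the coefficients: c = (-2/17). The projection is proj_W(v) = U c.
Check: (v - proj_W(v)) · u_1 = 0  (should be 0).
Result: proj_W(v) = (4/17, 0, -6/17, 4/17).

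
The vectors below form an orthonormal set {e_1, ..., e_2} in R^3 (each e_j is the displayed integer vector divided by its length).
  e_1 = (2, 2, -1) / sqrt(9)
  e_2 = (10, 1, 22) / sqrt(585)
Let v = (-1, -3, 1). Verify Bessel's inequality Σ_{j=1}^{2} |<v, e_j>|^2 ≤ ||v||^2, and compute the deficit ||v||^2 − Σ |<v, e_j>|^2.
Σ |<v, e_j>|^2 = 594/65; ||v||^2 = 11; deficit = 121/65

Write each e_j = u_j / sqrt(<u_j, u_j>) where u_j is the displayed integer vector. Then <v, e_j> = <v, u_j> / sqrt(<u_j, u_j>), so |<v, e_j>|^2 = <v, u_j>^2 / <u_j, u_j>.
Coefficients: <v, e_1> = -9/sqrt(9), <v, e_2> = 9/sqrt(585).
Square and sum: Σ |<v, e_j>|^2 = 594/65.
Compute ||v||^2 = v·v = 11.
Deficit = 11 − 594/65 = 121/65 ≥ 0, confirming Bessel's inequality. (The deficit equals ||v − Σ <v,e_j> e_j||^2, the squared distance from v to span{e_j}.)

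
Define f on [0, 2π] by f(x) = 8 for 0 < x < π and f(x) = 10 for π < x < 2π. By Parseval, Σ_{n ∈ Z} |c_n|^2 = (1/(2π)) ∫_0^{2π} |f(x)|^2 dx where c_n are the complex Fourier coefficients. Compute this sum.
Σ |c_n|^2 = 82

Parseval equates the L^2 energy of f (normalised by 1/(2π)) with the ℓ^2 sum of its Fourier coefficients: (1/(2π)) ∫_0^{2π} |f|^2 = Σ |c_n|^2.
Compute the left side: (1/(2π)) [∫_0^π 8^2 dx + ∫_π^{2π} 10^2 dx] = (1/(2π)) · (64π + 100π) = (64 + 100)/2 = 82.
So Σ_{n ∈ Z} |c_n|^2 = 82.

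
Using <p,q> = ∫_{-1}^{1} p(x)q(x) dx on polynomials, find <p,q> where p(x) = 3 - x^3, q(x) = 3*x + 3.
<p,q> = 84/5

Expand the product: p(x)·q(x) = -3*x^4 - 3*x^3 + 9*x + 9.
∫_{-1}^{1} of each monomial x^k gives [2/(k+1) if k even, 0 if k odd]. Integrating term-by-term (or equivalently evaluating the antiderivative F(x) = -3*x^5/5 - 3*x^4/4 + 9*x^2/2 + 9*x at the endpoints):
  F(1) − F(−1) = 243/20 − (-93/20) = 84/5.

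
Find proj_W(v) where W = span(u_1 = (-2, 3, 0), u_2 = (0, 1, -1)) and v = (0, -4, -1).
proj_W(v) = (30/17, -48/17, 3/17)

Set up U = [u_1 | ... | u_2] ∈ R^(3×2). The projector onto W = col(U) is P = U (U^T U)^(-1) U^T.
Compute U^T U =
  [13, 3]
  [3, 2],
and U^T v = (-12, -3).
Solve U^T U · c = U^T v for the coefficients: c = (-15/17, -3/17). The projection is proj_W(v) = U c.
Check: (v - proj_W(v)) · u_1 = 0  (should be 0).
Check: (v - proj_W(v)) · u_2 = 0  (should be 0).
Result: proj_W(v) = (30/17, -48/17, 3/17).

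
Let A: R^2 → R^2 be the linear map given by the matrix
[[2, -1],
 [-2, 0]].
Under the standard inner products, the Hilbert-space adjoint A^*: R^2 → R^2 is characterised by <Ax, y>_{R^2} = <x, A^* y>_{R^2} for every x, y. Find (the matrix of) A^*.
A^* = A^T =
[[2, -2],
 [-1, 0]]

For real matrices with standard dot products, the defining identity <Ax, y> = <x, A^* y> gives (Ax)^T y = x^T (A^*) y, i.e. x^T A^T y = x^T (A^*) y. Since this holds for all x, y, we must have A^* = A^T. Therefore
A^* =
[[2, -2],
 [-1, 0]].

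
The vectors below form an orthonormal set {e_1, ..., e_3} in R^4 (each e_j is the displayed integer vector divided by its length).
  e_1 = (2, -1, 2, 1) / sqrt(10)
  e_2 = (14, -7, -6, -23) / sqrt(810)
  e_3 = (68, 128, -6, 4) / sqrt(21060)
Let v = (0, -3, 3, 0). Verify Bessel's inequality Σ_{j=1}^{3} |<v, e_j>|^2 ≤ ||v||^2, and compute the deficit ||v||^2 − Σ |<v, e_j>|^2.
Σ |<v, e_j>|^2 = 1026/65; ||v||^2 = 18; deficit = 144/65

Write each e_j = u_j / sqrt(<u_j, u_j>) where u_j is the displayed integer vector. Then <v, e_j> = <v, u_j> / sqrt(<u_j, u_j>), so |<v, e_j>|^2 = <v, u_j>^2 / <u_j, u_j>.
Coefficients: <v, e_1> = 9/sqrt(10), <v, e_2> = 3/sqrt(810), <v, e_3> = -402/sqrt(21060).
Square and sum: Σ |<v, e_j>|^2 = 1026/65.
Compute ||v||^2 = v·v = 18.
Deficit = 18 − 1026/65 = 144/65 ≥ 0, confirming Bessel's inequality. (The deficit equals ||v − Σ <v,e_j> e_j||^2, the squared distance from v to span{e_j}.)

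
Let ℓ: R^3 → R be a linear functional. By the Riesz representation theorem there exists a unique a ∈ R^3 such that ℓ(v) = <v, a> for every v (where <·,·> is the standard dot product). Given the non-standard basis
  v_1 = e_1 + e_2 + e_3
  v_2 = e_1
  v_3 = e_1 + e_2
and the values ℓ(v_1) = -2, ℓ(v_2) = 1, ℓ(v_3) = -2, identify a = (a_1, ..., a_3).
a = (1, -3, 0)

Write a = (a_1, ..., a_3) in the standard basis. For each basis vector v_i, ℓ(v_i) = <v_i, a> is a linear equation in the a_j's. Collect the n equations into a matrix system V a = ℓ, where row i of V is v_i (expressed in the standard basis). Since V is invertible (lower-triangular with 1s on the diagonal, up to permutation), solve by back-substitution:
  V =
[[1, 1, 1],
 [1, 0, 0],
 [1, 1, 0]]
  V a = (-2, 1, -2)
Solving gives a = (1, -3, 0).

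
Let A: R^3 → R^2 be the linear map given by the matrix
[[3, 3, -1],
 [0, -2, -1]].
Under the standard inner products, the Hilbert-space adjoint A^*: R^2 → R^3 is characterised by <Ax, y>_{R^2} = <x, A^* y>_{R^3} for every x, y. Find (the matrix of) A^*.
A^* = A^T =
[[3, 0],
 [3, -2],
 [-1, -1]]

For real matrices with standard dot products, the defining identity <Ax, y> = <x, A^* y> gives (Ax)^T y = x^T (A^*) y, i.e. x^T A^T y = x^T (A^*) y. Since this holds for all x, y, we must have A^* = A^T. Therefore
A^* =
[[3, 0],
 [3, -2],
 [-1, -1]].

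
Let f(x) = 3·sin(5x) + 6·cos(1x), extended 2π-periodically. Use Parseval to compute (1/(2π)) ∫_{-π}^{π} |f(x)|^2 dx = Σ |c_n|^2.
Σ |c_n|^2 = 45/2

Expand |f|^2 and use orthogonality of {sin(nx), cos(mx)} on [-π, π]:
  ∫_{-π}^{π} sin(nx)^2 dx = π, ∫ cos(mx)^2 dx = π, and cross terms integrate to 0.
So ∫_{-π}^{π} f(x)^2 dx = 3^2 · π + 6^2 · π = (9 + 36)π.
Divide by 2π: (9 + 36)/2 = 45/2.
By Parseval, this equals Σ |c_n|^2.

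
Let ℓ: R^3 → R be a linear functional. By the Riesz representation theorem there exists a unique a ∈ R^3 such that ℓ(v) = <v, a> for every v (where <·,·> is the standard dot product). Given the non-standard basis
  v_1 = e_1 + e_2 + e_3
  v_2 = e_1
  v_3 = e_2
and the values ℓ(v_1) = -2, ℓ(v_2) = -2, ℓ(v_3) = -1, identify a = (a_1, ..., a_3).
a = (-2, -1, 1)

Write a = (a_1, ..., a_3) in the standard basis. For each basis vector v_i, ℓ(v_i) = <v_i, a> is a linear equation in the a_j's. Collect the n equations into a matrix system V a = ℓ, where row i of V is v_i (expressed in the standard basis). Since V is invertible (lower-triangular with 1s on the diagonal, up to permutation), solve by back-substitution:
  V =
[[1, 1, 1],
 [1, 0, 0],
 [0, 1, 0]]
  V a = (-2, -2, -1)
Solving gives a = (-2, -1, 1).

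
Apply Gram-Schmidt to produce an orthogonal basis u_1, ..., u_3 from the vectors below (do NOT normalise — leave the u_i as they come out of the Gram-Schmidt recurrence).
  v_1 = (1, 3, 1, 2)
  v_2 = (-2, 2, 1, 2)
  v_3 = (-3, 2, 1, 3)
Orthogonal basis:
  u_1 = (1, 3, 1, 2)
  u_2 = (-13/5, 1/5, 2/5, 4/5)
  u_3 = (11/114, -11/38, -14/57, 29/57)

Apply the Gram-Schmidt recurrence
  u_1 = v_1
  u_i = v_i − Σ_{j<i} ((v_i · u_j) / (u_j · u_j)) · u_j.

Step by step this gives:
  u_1 = (1, 3, 1, 2)
  u_2 = (-13/5, 1/5, 2/5, 4/5)
  u_3 = (11/114, -11/38, -14/57, 29/57)

Orthogonality check:
  u_2 · u_1 = 0 (should be 0)
  u_3 · u_1 = 0 (should be 0)
  u_3 · u_2 = 0 (should be 0)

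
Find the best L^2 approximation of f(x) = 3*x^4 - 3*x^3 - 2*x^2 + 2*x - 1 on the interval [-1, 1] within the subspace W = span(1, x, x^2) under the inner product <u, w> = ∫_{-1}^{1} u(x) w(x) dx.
g(x) = 4*x^2/7 + x/5 - 44/35

The best approximation g ∈ W is the orthogonal projection of f onto W. Writing g = a_0 + a_1 x + a_2 x^2, the coefficients solve the normal equations G · a = b where
  G_{ij} = <φ_i, φ_j> and b_i = <f, φ_i>, with φ_0 = 1, φ_1 = x, φ_2 = x^2.
G =
  [2, 0, 2/3]
  [0, 2/3, 0]
  [2/3, 0, 2/5],
b = (-32/15, 2/15, -64/105).
Solving gives a_0 = -44/35, a_1 = 1/5, a_2 = 4/7, so
  g(x) = 4*x^2/7 + x/5 - 44/35.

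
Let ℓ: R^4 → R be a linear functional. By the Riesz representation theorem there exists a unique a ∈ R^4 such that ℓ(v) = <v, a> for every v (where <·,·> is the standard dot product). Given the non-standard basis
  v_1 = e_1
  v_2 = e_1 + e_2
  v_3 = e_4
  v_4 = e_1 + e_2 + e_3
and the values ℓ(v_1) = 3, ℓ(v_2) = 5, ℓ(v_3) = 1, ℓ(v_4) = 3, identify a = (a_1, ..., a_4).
a = (3, 2, -2, 1)

Write a = (a_1, ..., a_4) in the standard basis. For each basis vector v_i, ℓ(v_i) = <v_i, a> is a linear equation in the a_j's. Collect the n equations into a matrix system V a = ℓ, where row i of V is v_i (expressed in the standard basis). Since V is invertible (lower-triangular with 1s on the diagonal, up to permutation), solve by back-substitution:
  V =
[[1, 0, 0, 0],
 [1, 1, 0, 0],
 [0, 0, 0, 1],
 [1, 1, 1, 0]]
  V a = (3, 5, 1, 3)
Solving gives a = (3, 2, -2, 1).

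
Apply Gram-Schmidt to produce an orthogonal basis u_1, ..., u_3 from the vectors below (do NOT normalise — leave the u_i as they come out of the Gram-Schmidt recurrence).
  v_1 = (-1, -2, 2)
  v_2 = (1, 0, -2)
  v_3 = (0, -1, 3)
Orthogonal basis:
  u_1 = (-1, -2, 2)
  u_2 = (4/9, -10/9, -8/9)
  u_3 = (6/5, 0, 3/5)

Apply the Gram-Schmidt recurrence
  u_1 = v_1
  u_i = v_i − Σ_{j<i} ((v_i · u_j) / (u_j · u_j)) · u_j.

Step by step this gives:
  u_1 = (-1, -2, 2)
  u_2 = (4/9, -10/9, -8/9)
  u_3 = (6/5, 0, 3/5)

Orthogonality check:
  u_2 · u_1 = 0 (should be 0)
  u_3 · u_1 = 0 (should be 0)
  u_3 · u_2 = 0 (should be 0)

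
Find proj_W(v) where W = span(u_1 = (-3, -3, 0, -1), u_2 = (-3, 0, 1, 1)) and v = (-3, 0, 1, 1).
proj_W(v) = (-3, 0, 1, 1)

Set up U = [u_1 | ... | u_2] ∈ R^(4×2). The projector onto W = col(U) is P = U (U^T U)^(-1) U^T.
Compute U^T U =
  [19, 8]
  [8, 11],
and U^T v = (8, 11).
Solve U^T U · c = U^T v for the coefficients: c = (0, 1). The projection is proj_W(v) = U c.
Check: (v - proj_W(v)) · u_1 = 0  (should be 0).
Check: (v - proj_W(v)) · u_2 = 0  (should be 0).
Result: proj_W(v) = (-3, 0, 1, 1).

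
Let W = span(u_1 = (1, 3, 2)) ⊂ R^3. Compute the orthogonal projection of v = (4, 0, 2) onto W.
proj_W(v) = (4/7, 12/7, 8/7)

Set up U = [u_1 | ... | u_1] ∈ R^(3×1). The projector onto W = col(U) is P = U (U^T U)^(-1) U^T.
Compute U^T U =
  [14],
and U^T v = (8).
Solve U^T U · c = U^T v for the coefficients: c = (4/7). The projection is proj_W(v) = U c.
Check: (v - proj_W(v)) · u_1 = 0  (should be 0).
Result: proj_W(v) = (4/7, 12/7, 8/7).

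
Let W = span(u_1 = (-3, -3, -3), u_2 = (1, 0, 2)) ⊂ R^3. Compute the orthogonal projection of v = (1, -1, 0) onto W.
proj_W(v) = (0, -1/2, 1/2)

Set up U = [u_1 | ... | u_2] ∈ R^(3×2). The projector onto W = col(U) is P = U (U^T U)^(-1) U^T.
Compute U^T U =
  [27, -9]
  [-9, 5],
and U^T v = (0, 1).
Solve U^T U · c = U^T v for the coefficients: c = (1/6, 1/2). The projection is proj_W(v) = U c.
Check: (v - proj_W(v)) · u_1 = 0  (should be 0).
Check: (v - proj_W(v)) · u_2 = 0  (should be 0).
Result: proj_W(v) = (0, -1/2, 1/2).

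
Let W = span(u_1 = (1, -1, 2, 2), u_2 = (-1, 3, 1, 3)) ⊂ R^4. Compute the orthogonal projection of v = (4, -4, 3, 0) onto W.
proj_W(v) = (259/92, -445/92, 239/92, 53/92)

Set up U = [u_1 | ... | u_2] ∈ R^(4×2). The projector onto W = col(U) is P = U (U^T U)^(-1) U^T.
Compute U^T U =
  [10, 4]
  [4, 20],
and U^T v = (14, -13).
Solve U^T U · c = U^T v for the coefficients: c = (83/46, -93/92). The projection is proj_W(v) = U c.
Check: (v - proj_W(v)) · u_1 = 0  (should be 0).
Check: (v - proj_W(v)) · u_2 = 0  (should be 0).
Result: proj_W(v) = (259/92, -445/92, 239/92, 53/92).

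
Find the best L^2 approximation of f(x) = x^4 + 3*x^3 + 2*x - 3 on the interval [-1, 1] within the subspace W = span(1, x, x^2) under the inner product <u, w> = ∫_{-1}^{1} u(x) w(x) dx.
g(x) = 6*x^2/7 + 19*x/5 - 108/35

The best approximation g ∈ W is the orthogonal projection of f onto W. Writing g = a_0 + a_1 x + a_2 x^2, the coefficients solve the normal equations G · a = b where
  G_{ij} = <φ_i, φ_j> and b_i = <f, φ_i>, with φ_0 = 1, φ_1 = x, φ_2 = x^2.
G =
  [2, 0, 2/3]
  [0, 2/3, 0]
  [2/3, 0, 2/5],
b = (-28/5, 38/15, -12/7).
Solving gives a_0 = -108/35, a_1 = 19/5, a_2 = 6/7, so
  g(x) = 6*x^2/7 + 19*x/5 - 108/35.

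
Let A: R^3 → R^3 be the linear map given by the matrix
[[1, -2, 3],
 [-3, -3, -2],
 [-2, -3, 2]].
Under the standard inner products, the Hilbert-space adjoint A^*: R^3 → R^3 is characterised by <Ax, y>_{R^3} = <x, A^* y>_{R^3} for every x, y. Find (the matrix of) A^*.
A^* = A^T =
[[1, -3, -2],
 [-2, -3, -3],
 [3, -2, 2]]

For real matrices with standard dot products, the defining identity <Ax, y> = <x, A^* y> gives (Ax)^T y = x^T (A^*) y, i.e. x^T A^T y = x^T (A^*) y. Since this holds for all x, y, we must have A^* = A^T. Therefore
A^* =
[[1, -3, -2],
 [-2, -3, -3],
 [3, -2, 2]].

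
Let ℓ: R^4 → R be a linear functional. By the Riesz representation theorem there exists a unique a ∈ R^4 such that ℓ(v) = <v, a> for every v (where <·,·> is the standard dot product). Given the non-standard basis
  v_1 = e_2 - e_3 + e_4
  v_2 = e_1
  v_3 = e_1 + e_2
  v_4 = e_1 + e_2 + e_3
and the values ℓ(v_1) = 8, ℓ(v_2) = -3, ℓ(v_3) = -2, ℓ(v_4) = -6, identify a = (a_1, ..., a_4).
a = (-3, 1, -4, 3)

Write a = (a_1, ..., a_4) in the standard basis. For each basis vector v_i, ℓ(v_i) = <v_i, a> is a linear equation in the a_j's. Collect the n equations into a matrix system V a = ℓ, where row i of V is v_i (expressed in the standard basis). Since V is invertible (lower-triangular with 1s on the diagonal, up to permutation), solve by back-substitution:
  V =
[[0, 1, -1, 1],
 [1, 0, 0, 0],
 [1, 1, 0, 0],
 [1, 1, 1, 0]]
  V a = (8, -3, -2, -6)
Solving gives a = (-3, 1, -4, 3).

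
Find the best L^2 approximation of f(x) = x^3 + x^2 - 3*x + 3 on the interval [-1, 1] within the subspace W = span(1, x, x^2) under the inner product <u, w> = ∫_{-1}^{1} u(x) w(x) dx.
g(x) = x^2 - 12*x/5 + 3

The best approximation g ∈ W is the orthogonal projection of f onto W. Writing g = a_0 + a_1 x + a_2 x^2, the coefficients solve the normal equations G · a = b where
  G_{ij} = <φ_i, φ_j> and b_i = <f, φ_i>, with φ_0 = 1, φ_1 = x, φ_2 = x^2.
G =
  [2, 0, 2/3]
  [0, 2/3, 0]
  [2/3, 0, 2/5],
b = (20/3, -8/5, 12/5).
Solving gives a_0 = 3, a_1 = -12/5, a_2 = 1, so
  g(x) = x^2 - 12*x/5 + 3.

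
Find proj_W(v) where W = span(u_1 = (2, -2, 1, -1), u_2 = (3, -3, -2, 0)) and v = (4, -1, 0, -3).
proj_W(v) = (83/30, -83/30, 4/5, -17/15)

Set up U = [u_1 | ... | u_2] ∈ R^(4×2). The projector onto W = col(U) is P = U (U^T U)^(-1) U^T.
Compute U^T U =
  [10, 10]
  [10, 22],
and U^T v = (13, 15).
Solve U^T U · c = U^T v for the coefficients: c = (17/15, 1/6). The projection is proj_W(v) = U c.
Check: (v - proj_W(v)) · u_1 = 0  (should be 0).
Check: (v - proj_W(v)) · u_2 = 0  (should be 0).
Result: proj_W(v) = (83/30, -83/30, 4/5, -17/15).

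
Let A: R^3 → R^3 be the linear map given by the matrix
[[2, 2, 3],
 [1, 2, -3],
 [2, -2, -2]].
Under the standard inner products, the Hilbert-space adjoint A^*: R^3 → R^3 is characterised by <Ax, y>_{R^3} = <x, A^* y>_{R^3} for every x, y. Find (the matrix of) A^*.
A^* = A^T =
[[2, 1, 2],
 [2, 2, -2],
 [3, -3, -2]]

For real matrices with standard dot products, the defining identity <Ax, y> = <x, A^* y> gives (Ax)^T y = x^T (A^*) y, i.e. x^T A^T y = x^T (A^*) y. Since this holds for all x, y, we must have A^* = A^T. Therefore
A^* =
[[2, 1, 2],
 [2, 2, -2],
 [3, -3, -2]].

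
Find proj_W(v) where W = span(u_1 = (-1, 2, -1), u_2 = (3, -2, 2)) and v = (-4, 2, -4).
proj_W(v) = (-32/7, 16/7, -20/7)

Set up U = [u_1 | ... | u_2] ∈ R^(3×2). The projector onto W = col(U) is P = U (U^T U)^(-1) U^T.
Compute U^T U =
  [6, -9]
  [-9, 17],
and U^T v = (12, -24).
Solve U^T U · c = U^T v for the coefficients: c = (-4/7, -12/7). The projection is proj_W(v) = U c.
Check: (v - proj_W(v)) · u_1 = 0  (should be 0).
Check: (v - proj_W(v)) · u_2 = 0  (should be 0).
Result: proj_W(v) = (-32/7, 16/7, -20/7).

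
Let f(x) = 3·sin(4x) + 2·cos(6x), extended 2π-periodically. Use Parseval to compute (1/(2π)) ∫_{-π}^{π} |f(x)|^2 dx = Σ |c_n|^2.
Σ |c_n|^2 = 13/2

Expand |f|^2 and use orthogonality of {sin(nx), cos(mx)} on [-π, π]:
  ∫_{-π}^{π} sin(nx)^2 dx = π, ∫ cos(mx)^2 dx = π, and cross terms integrate to 0.
So ∫_{-π}^{π} f(x)^2 dx = 3^2 · π + 2^2 · π = (9 + 4)π.
Divide by 2π: (9 + 4)/2 = 13/2.
By Parseval, this equals Σ |c_n|^2.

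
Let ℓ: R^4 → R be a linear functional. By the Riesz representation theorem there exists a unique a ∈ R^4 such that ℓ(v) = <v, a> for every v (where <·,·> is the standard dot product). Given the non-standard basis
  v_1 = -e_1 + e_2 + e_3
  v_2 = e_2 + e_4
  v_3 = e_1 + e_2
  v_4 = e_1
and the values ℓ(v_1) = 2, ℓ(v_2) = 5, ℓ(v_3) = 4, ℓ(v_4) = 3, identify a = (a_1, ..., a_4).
a = (3, 1, 4, 4)

Write a = (a_1, ..., a_4) in the standard basis. For each basis vector v_i, ℓ(v_i) = <v_i, a> is a linear equation in the a_j's. Collect the n equations into a matrix system V a = ℓ, where row i of V is v_i (expressed in the standard basis). Since V is invertible (lower-triangular with 1s on the diagonal, up to permutation), solve by back-substitution:
  V =
[[-1, 1, 1, 0],
 [0, 1, 0, 1],
 [1, 1, 0, 0],
 [1, 0, 0, 0]]
  V a = (2, 5, 4, 3)
Solving gives a = (3, 1, 4, 4).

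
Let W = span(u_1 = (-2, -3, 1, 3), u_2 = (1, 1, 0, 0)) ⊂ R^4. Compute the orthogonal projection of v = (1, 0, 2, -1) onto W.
proj_W(v) = (10/21, 11/21, -1/21, -1/7)

Set up U = [u_1 | ... | u_2] ∈ R^(4×2). The projector onto W = col(U) is P = U (U^T U)^(-1) U^T.
Compute U^T U =
  [23, -5]
  [-5, 2],
and U^T v = (-3, 1).
Solve U^T U · c = U^T v for the coefficients: c = (-1/21, 8/21). The projection is proj_W(v) = U c.
Check: (v - proj_W(v)) · u_1 = 0  (should be 0).
Check: (v - proj_W(v)) · u_2 = 0  (should be 0).
Result: proj_W(v) = (10/21, 11/21, -1/21, -1/7).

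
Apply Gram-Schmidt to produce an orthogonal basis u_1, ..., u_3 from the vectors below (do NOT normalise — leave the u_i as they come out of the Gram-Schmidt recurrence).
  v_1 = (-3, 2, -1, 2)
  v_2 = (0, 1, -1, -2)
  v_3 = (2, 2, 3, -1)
Orthogonal basis:
  u_1 = (-3, 2, -1, 2)
  u_2 = (-1/6, 10/9, -19/18, -17/9)
  u_3 = (91/107, 285/107, 291/107, -3/107)

Apply the Gram-Schmidt recurrence
  u_1 = v_1
  u_i = v_i − Σ_{j<i} ((v_i · u_j) / (u_j · u_j)) · u_j.

Step by step this gives:
  u_1 = (-3, 2, -1, 2)
  u_2 = (-1/6, 10/9, -19/18, -17/9)
  u_3 = (91/107, 285/107, 291/107, -3/107)

Orthogonality check:
  u_2 · u_1 = 0 (should be 0)
  u_3 · u_1 = 0 (should be 0)
  u_3 · u_2 = 0 (should be 0)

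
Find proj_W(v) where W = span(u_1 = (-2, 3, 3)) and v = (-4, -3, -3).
proj_W(v) = (10/11, -15/11, -15/11)

Set up U = [u_1 | ... | u_1] ∈ R^(3×1). The projector onto W = col(U) is P = U (U^T U)^(-1) U^T.
Compute U^T U =
  [22],
and U^T v = (-10).
Solve U^T U · c = U^T v for the coefficients: c = (-5/11). The projection is proj_W(v) = U c.
Check: (v - proj_W(v)) · u_1 = 0  (should be 0).
Result: proj_W(v) = (10/11, -15/11, -15/11).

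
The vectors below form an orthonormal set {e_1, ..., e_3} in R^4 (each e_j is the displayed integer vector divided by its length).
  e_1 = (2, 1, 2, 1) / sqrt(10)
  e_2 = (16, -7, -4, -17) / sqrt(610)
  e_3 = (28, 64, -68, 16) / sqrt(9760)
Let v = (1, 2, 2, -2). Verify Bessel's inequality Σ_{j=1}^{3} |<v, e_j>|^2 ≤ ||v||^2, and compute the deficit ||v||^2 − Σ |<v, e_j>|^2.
Σ |<v, e_j>|^2 = 49/10; ||v||^2 = 13; deficit = 81/10

Write each e_j = u_j / sqrt(<u_j, u_j>) where u_j is the displayed integer vector. Then <v, e_j> = <v, u_j> / sqrt(<u_j, u_j>), so |<v, e_j>|^2 = <v, u_j>^2 / <u_j, u_j>.
Coefficients: <v, e_1> = 6/sqrt(10), <v, e_2> = 28/sqrt(610), <v, e_3> = -12/sqrt(9760).
Square and sum: Σ |<v, e_j>|^2 = 49/10.
Compute ||v||^2 = v·v = 13.
Deficit = 13 − 49/10 = 81/10 ≥ 0, confirming Bessel's inequality. (The deficit equals ||v − Σ <v,e_j> e_j||^2, the squared distance from v to span{e_j}.)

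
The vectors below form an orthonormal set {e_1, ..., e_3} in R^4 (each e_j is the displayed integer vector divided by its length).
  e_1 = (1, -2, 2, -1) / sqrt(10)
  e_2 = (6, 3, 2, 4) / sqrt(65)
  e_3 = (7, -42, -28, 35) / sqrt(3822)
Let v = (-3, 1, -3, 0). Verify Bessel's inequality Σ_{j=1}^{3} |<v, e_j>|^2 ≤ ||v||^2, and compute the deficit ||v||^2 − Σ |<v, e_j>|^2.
Σ |<v, e_j>|^2 = 19; ||v||^2 = 19; deficit = 0

Write each e_j = u_j / sqrt(<u_j, u_j>) where u_j is the displayed integer vector. Then <v, e_j> = <v, u_j> / sqrt(<u_j, u_j>), so |<v, e_j>|^2 = <v, u_j>^2 / <u_j, u_j>.
Coefficients: <v, e_1> = -11/sqrt(10), <v, e_2> = -21/sqrt(65), <v, e_3> = 21/sqrt(3822).
Square and sum: Σ |<v, e_j>|^2 = 19.
Compute ||v||^2 = v·v = 19.
Deficit = 19 − 19 = 0 ≥ 0, confirming Bessel's inequality. (The deficit equals ||v − Σ <v,e_j> e_j||^2, the squared distance from v to span{e_j}.)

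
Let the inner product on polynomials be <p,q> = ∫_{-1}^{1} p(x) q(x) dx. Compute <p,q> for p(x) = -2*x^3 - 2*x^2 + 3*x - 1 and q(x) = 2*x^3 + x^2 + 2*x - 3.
<p,q> = 256/21

Expand the product: p(x)·q(x) = -4*x^6 - 6*x^5 + 3*x^3 + 11*x^2 - 11*x + 3.
∫_{-1}^{1} of each monomial x^k gives [2/(k+1) if k even, 0 if k odd]. Integrating term-by-term (or equivalently evaluating the antiderivative F(x) = -4*x^7/7 - x^6 + 3*x^4/4 + 11*x^3/3 - 11*x^2/2 + 3*x at the endpoints):
  F(1) − F(−1) = 29/84 − (-995/84) = 256/21.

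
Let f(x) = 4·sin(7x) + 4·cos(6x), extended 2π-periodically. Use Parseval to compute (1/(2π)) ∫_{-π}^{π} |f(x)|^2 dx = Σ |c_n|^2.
Σ |c_n|^2 = 16

Expand |f|^2 and use orthogonality of {sin(nx), cos(mx)} on [-π, π]:
  ∫_{-π}^{π} sin(nx)^2 dx = π, ∫ cos(mx)^2 dx = π, and cross terms integrate to 0.
So ∫_{-π}^{π} f(x)^2 dx = 4^2 · π + 4^2 · π = (16 + 16)π.
Divide by 2π: (16 + 16)/2 = 16.
By Parseval, this equals Σ |c_n|^2.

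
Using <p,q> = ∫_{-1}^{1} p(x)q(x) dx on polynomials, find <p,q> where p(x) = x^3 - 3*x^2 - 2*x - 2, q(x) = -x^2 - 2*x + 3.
<p,q> = -68/5

Expand the product: p(x)·q(x) = -x^5 + x^4 + 11*x^3 - 3*x^2 - 2*x - 6.
∫_{-1}^{1} of each monomial x^k gives [2/(k+1) if k even, 0 if k odd]. Integrating term-by-term (or equivalently evaluating the antiderivative F(x) = -x^6/6 + x^5/5 + 11*x^4/4 - x^3 - x^2 - 6*x at the endpoints):
  F(1) − F(−1) = -313/60 − (503/60) = -68/5.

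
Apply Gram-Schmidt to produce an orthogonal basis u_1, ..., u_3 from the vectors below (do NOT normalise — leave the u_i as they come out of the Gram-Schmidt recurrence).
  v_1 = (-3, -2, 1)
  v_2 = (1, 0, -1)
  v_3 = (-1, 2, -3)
Orthogonal basis:
  u_1 = (-3, -2, 1)
  u_2 = (1/7, -4/7, -5/7)
  u_3 = (-2, 2, -2)

Apply the Gram-Schmidt recurrence
  u_1 = v_1
  u_i = v_i − Σ_{j<i} ((v_i · u_j) / (u_j · u_j)) · u_j.

Step by step this gives:
  u_1 = (-3, -2, 1)
  u_2 = (1/7, -4/7, -5/7)
  u_3 = (-2, 2, -2)

Orthogonality check:
  u_2 · u_1 = 0 (should be 0)
  u_3 · u_1 = 0 (should be 0)
  u_3 · u_2 = 0 (should be 0)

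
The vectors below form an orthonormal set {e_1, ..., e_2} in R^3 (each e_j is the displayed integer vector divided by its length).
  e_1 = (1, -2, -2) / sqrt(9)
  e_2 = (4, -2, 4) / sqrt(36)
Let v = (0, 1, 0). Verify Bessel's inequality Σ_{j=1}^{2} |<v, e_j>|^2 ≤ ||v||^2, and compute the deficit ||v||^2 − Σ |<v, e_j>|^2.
Σ |<v, e_j>|^2 = 5/9; ||v||^2 = 1; deficit = 4/9

Write each e_j = u_j / sqrt(<u_j, u_j>) where u_j is the displayed integer vector. Then <v, e_j> = <v, u_j> / sqrt(<u_j, u_j>), so |<v, e_j>|^2 = <v, u_j>^2 / <u_j, u_j>.
Coefficients: <v, e_1> = -2/sqrt(9), <v, e_2> = -2/sqrt(36).
Square and sum: Σ |<v, e_j>|^2 = 5/9.
Compute ||v||^2 = v·v = 1.
Deficit = 1 − 5/9 = 4/9 ≥ 0, confirming Bessel's inequality. (The deficit equals ||v − Σ <v,e_j> e_j||^2, the squared distance from v to span{e_j}.)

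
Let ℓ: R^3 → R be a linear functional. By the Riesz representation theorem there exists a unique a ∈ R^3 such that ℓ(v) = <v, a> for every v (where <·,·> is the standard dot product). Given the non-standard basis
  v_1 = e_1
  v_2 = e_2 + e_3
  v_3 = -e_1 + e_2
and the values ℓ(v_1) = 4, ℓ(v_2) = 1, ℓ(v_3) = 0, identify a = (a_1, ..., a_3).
a = (4, 4, -3)

Write a = (a_1, ..., a_3) in the standard basis. For each basis vector v_i, ℓ(v_i) = <v_i, a> is a linear equation in the a_j's. Collect the n equations into a matrix system V a = ℓ, where row i of V is v_i (expressed in the standard basis). Since V is invertible (lower-triangular with 1s on the diagonal, up to permutation), solve by back-substitution:
  V =
[[1, 0, 0],
 [0, 1, 1],
 [-1, 1, 0]]
  V a = (4, 1, 0)
Solving gives a = (4, 4, -3).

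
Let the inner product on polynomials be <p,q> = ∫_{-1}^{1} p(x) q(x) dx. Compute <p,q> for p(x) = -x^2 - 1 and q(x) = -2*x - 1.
<p,q> = 8/3

Expand the product: p(x)·q(x) = 2*x^3 + x^2 + 2*x + 1.
∫_{-1}^{1} of each monomial x^k gives [2/(k+1) if k even, 0 if k odd]. Integrating term-by-term (or equivalently evaluating the antiderivative F(x) = x^4/2 + x^3/3 + x^2 + x at the endpoints):
  F(1) − F(−1) = 17/6 − (1/6) = 8/3.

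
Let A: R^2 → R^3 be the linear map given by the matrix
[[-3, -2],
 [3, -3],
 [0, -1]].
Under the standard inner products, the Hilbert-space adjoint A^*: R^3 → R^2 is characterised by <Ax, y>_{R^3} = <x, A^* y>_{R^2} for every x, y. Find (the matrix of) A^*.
A^* = A^T =
[[-3, 3, 0],
 [-2, -3, -1]]

For real matrices with standard dot products, the defining identity <Ax, y> = <x, A^* y> gives (Ax)^T y = x^T (A^*) y, i.e. x^T A^T y = x^T (A^*) y. Since this holds for all x, y, we must have A^* = A^T. Therefore
A^* =
[[-3, 3, 0],
 [-2, -3, -1]].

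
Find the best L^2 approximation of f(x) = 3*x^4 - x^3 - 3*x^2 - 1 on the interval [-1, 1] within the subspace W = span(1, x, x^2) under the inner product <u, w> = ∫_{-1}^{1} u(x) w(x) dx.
g(x) = -3*x^2/7 - 3*x/5 - 44/35

The best approximation g ∈ W is the orthogonal projection of f onto W. Writing g = a_0 + a_1 x + a_2 x^2, the coefficients solve the normal equations G · a = b where
  G_{ij} = <φ_i, φ_j> and b_i = <f, φ_i>, with φ_0 = 1, φ_1 = x, φ_2 = x^2.
G =
  [2, 0, 2/3]
  [0, 2/3, 0]
  [2/3, 0, 2/5],
b = (-14/5, -2/5, -106/105).
Solving gives a_0 = -44/35, a_1 = -3/5, a_2 = -3/7, so
  g(x) = -3*x^2/7 - 3*x/5 - 44/35.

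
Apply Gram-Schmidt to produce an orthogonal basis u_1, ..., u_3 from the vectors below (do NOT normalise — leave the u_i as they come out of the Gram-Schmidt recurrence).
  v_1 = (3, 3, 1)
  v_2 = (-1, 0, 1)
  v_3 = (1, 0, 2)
Orthogonal basis:
  u_1 = (3, 3, 1)
  u_2 = (-13/19, 6/19, 21/19)
  u_3 = (27/34, -18/17, 27/34)

Apply the Gram-Schmidt recurrence
  u_1 = v_1
  u_i = v_i − Σ_{j<i} ((v_i · u_j) / (u_j · u_j)) · u_j.

Step by step this gives:
  u_1 = (3, 3, 1)
  u_2 = (-13/19, 6/19, 21/19)
  u_3 = (27/34, -18/17, 27/34)

Orthogonality check:
  u_2 · u_1 = 0 (should be 0)
  u_3 · u_1 = 0 (should be 0)
  u_3 · u_2 = 0 (should be 0)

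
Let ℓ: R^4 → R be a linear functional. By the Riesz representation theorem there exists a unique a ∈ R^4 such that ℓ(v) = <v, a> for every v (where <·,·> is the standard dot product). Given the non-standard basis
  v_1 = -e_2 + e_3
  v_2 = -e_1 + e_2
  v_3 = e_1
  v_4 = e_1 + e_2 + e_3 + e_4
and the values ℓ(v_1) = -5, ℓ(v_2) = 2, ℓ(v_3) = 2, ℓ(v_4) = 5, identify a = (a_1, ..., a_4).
a = (2, 4, -1, 0)

Write a = (a_1, ..., a_4) in the standard basis. For each basis vector v_i, ℓ(v_i) = <v_i, a> is a linear equation in the a_j's. Collect the n equations into a matrix system V a = ℓ, where row i of V is v_i (expressed in the standard basis). Since V is invertible (lower-triangular with 1s on the diagonal, up to permutation), solve by back-substitution:
  V =
[[0, -1, 1, 0],
 [-1, 1, 0, 0],
 [1, 0, 0, 0],
 [1, 1, 1, 1]]
  V a = (-5, 2, 2, 5)
Solving gives a = (2, 4, -1, 0).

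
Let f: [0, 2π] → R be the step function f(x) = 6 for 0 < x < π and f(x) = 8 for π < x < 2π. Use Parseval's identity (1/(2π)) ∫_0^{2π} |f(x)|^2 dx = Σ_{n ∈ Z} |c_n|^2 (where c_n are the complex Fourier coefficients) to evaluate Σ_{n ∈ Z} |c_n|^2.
Σ |c_n|^2 = 50

Parseval equates the L^2 energy of f (normalised by 1/(2π)) with the ℓ^2 sum of its Fourier coefficients: (1/(2π)) ∫_0^{2π} |f|^2 = Σ |c_n|^2.
Compute the left side: (1/(2π)) [∫_0^π 6^2 dx + ∫_π^{2π} 8^2 dx] = (1/(2π)) · (36π + 64π) = (36 + 64)/2 = 50.
So Σ_{n ∈ Z} |c_n|^2 = 50.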